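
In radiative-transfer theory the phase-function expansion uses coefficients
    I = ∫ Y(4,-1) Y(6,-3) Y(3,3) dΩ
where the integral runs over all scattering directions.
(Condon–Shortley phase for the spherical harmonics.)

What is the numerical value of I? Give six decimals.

m-sum = -1 − 3 + 3 = -1 ≠ 0 ⇒ I = 0

0.000000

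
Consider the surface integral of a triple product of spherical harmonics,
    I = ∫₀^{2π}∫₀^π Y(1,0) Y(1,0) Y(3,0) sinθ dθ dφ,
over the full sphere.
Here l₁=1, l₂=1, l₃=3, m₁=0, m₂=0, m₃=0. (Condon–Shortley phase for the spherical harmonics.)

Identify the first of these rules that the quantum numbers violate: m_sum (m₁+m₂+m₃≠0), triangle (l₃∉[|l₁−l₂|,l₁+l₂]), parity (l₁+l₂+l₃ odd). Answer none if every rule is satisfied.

Σmᵢ = 0  ✓
l₃∈[|l₁−l₂|,l₁+l₂]=[0,2], have l₃=3  ✗
Σlᵢ = 5 ⇒ odd

triangle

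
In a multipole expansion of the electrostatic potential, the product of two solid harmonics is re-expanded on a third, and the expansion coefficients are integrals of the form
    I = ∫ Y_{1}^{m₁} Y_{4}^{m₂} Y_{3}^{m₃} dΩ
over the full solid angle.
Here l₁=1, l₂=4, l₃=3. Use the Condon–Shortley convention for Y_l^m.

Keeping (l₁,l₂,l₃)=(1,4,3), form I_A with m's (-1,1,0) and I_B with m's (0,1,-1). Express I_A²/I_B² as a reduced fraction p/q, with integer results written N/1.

2/3

Same 1,4,3: normalisation and zero-m 3j drop out of the ratio.
A: Δ: 2! 0! 6! / 9! → 1/252; sum: t=2:+1/72 = 1/72; 3j²(1 4 3; -1 1 0) = Δ·Π!·Σ² = 5/126  (sign -1)
B: Δ: 2! 0! 6! / 9! → 1/252; sum: t=1:−1/48 = -1/48; 3j²(1 4 3; 0 1 -1) = Δ·Π!·Σ² = 5/84  (sign -1)
I_A²/I_B² = (5/126)/(5/84) = 2/3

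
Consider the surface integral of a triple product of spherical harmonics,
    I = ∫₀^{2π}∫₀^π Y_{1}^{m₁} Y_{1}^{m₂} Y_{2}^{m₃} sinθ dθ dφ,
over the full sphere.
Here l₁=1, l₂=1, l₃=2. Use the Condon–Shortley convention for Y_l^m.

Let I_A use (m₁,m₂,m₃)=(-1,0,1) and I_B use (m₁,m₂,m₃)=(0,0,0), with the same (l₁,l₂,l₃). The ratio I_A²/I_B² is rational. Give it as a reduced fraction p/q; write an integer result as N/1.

Same 1,1,2: normalisation and zero-m 3j drop out of the ratio.
A: Δ: 0! 2! 2! / 5! → 1/30; sum: t=0:+1/2 = 1/2; 3j²(1 1 2; -1 0 1) = Δ·Π!·Σ² = 1/10  (sign -1)
B: Δ: 0! 2! 2! / 5! → 1/30; sum: t=0:+1/1 = 1/1; 3j²(1 1 2; 0 0 0) = Δ·Π!·Σ² = 2/15  (sign +1)
I_A²/I_B² = (1/10)/(2/15) = 3/4

3/4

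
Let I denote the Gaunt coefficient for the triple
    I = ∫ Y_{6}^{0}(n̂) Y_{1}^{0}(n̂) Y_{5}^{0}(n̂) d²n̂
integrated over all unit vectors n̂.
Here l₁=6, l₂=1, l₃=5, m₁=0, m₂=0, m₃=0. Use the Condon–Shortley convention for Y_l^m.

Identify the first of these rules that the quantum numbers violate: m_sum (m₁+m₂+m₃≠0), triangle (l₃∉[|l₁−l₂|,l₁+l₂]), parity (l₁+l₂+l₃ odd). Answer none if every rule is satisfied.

azimuthal sum: 0 + 0 + 0 = 0  ✓
5 ≤ 5 ≤ 7 (triangle on l)  ✓
L = 6 + 1 + 5 = 12 (even)  ✓

none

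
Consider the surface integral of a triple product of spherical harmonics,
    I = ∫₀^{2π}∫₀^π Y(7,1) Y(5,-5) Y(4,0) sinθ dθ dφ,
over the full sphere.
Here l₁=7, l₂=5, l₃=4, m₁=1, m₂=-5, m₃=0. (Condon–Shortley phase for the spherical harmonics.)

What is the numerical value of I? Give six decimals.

0.000000

1 − 5 + 0 = -4 ≠ 0: azimuthal integral kills it; I = 0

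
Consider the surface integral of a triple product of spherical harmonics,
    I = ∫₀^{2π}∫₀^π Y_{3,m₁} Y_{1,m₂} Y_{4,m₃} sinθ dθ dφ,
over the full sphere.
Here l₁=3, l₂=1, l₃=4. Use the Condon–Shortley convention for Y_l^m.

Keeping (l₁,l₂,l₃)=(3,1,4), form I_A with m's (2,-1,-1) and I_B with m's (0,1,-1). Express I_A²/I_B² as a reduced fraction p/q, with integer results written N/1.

l's match ⇒ only the (l;m) 3-j factors differ between A and B.
A: triangle coeff Δ(3,1,4) = 1/252; Σ_t [0,0]: t=0:+1/240 = 1/240; (3j)²=1/84 [(3 1 4; 2 -1 -1)], sign=-1
B: triangle coeff Δ(3,1,4) = 1/252; Σ_t [0,0]: t=0:+1/72 = 1/72; (3j)²=5/126 [(3 1 4; 0 1 -1)], sign=-1
I_A²/I_B² = (1/84)/(5/126) = 3/10

3/10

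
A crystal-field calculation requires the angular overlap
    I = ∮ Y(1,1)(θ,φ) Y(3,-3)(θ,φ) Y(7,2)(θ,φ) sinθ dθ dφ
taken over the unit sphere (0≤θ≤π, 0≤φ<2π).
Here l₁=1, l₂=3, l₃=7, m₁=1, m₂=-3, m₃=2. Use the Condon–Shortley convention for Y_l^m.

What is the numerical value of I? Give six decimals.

l₃=7 ∉ [2,4] — triangle fails ⇒ I = 0

0.000000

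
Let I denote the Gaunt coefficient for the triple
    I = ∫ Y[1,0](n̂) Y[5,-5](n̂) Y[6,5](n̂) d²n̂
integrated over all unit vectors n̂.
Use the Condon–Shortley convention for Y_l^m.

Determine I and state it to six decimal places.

-0.135514

Rules hold: Σm=0, L=12 even, 4≤6≤6.
N = 3·11·13 = 429
Δ = 0!·2!·10!/13! = 1/858
Racah Σ t=0..0: t=0:+1/14400 = 1/14400
⇒ 3j(1 5 6; 0 0 0)² = 6/143, sgn +1
Racah Σ t=0..0: t=0:+1/3628800 = 1/3628800
⇒ 3j(1 5 6; 0 -5 5)² = 1/78, sgn -1
4πI² = N·(3j₀)²·(3jₘ)² = 3/13
I = -1·√(0.230769/4π) = -0.13551395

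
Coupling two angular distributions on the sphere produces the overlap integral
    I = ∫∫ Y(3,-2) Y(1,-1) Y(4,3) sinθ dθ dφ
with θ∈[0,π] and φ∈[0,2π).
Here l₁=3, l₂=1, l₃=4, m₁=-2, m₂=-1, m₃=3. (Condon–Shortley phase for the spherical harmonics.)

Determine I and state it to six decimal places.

Checks pass: Σm=0; 8 even; l₃=4∈[2,4].
(2·3+1)(2·1+1)(2·4+1) = 189
Δ: 0! 6! 2! / 9! → 1/252
sum: t=0:+1/36 = 1/36
3j²(3 1 4; 0 0 0) = Δ·Π!·Σ² = 4/63  (sign +1)
sum: t=0:+1/240 = 1/240
3j²(3 1 4; -2 -1 3) = Δ·Π!·Σ² = 1/12  (sign -1)
combine: 4πI² = 189·4/63·1/12 = 1/1
take √, sign -1: I = -0.28209479

-0.282095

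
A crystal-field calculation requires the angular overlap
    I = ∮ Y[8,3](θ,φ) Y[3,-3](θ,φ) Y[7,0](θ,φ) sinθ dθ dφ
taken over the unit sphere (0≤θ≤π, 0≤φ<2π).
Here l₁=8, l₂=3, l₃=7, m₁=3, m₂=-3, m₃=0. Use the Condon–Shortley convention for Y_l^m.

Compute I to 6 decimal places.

Rules hold: Σm=0, L=18 even, 5≤7≤11.
N = 17·7·15 = 1785
Δ = 4!·12!·2!/19! = 1/5290740
Racah Σ t=1..3: t=1:−1/7257600 t=2:+1/2073600 t=3:−1/7257600 = 1/4838400
⇒ 3j(8 3 7; 0 0 0)² = 252/20995, sgn -1
Racah Σ t=0..0: t=0:+1/29030400 = 1/29030400
⇒ 3j(8 3 7; 3 -3 0)² = 165/8398, sgn -1
4πI² = N·(3j₀)²·(3jₘ)² = 436590/1037153
I = +1·√(0.42095/4π) = 0.18302506

0.183025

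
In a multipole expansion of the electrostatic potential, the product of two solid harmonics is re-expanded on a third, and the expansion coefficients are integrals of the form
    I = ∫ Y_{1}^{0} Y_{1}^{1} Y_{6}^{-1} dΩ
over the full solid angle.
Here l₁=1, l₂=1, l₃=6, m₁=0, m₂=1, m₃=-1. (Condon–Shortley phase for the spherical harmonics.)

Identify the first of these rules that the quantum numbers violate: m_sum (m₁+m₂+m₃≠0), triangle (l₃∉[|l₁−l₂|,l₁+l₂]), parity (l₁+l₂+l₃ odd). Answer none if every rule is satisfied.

Σmᵢ = 0  ✓
l₃∈[|l₁−l₂|,l₁+l₂]=[0,2], have l₃=6  ✗
Σlᵢ = 8 ⇒ even

triangle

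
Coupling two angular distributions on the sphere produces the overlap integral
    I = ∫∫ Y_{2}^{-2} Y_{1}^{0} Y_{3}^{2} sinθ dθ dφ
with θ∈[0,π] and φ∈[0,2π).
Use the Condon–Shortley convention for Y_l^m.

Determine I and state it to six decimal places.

0.184674

Rules hold: Σm=0, L=6 even, 1≤3≤3.
N = 5·3·7 = 105
Δ = 0!·4!·2!/7! = 1/105
Racah Σ t=0..0: t=0:+1/4 = 1/4
⇒ 3j(2 1 3; 0 0 0)² = 3/35, sgn -1
Racah Σ t=0..0: t=0:+1/24 = 1/24
⇒ 3j(2 1 3; -2 0 2)² = 1/21, sgn -1
4πI² = N·(3j₀)²·(3jₘ)² = 3/7
I = +1·√(0.428571/4π) = 0.18467439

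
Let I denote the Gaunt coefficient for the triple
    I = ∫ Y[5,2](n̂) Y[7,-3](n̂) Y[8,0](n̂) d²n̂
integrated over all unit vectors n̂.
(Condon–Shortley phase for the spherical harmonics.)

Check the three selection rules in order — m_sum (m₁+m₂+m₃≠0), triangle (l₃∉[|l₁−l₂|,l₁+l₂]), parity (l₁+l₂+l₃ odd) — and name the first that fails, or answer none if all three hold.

m_sum

m₁+m₂+m₃ = 2 − 3 + 0 = -1  ✗
triangle: |5−7|=2 ≤ l₃=8 ≤ 5+7=12
parity: l₁+l₂+l₃ = 20 is even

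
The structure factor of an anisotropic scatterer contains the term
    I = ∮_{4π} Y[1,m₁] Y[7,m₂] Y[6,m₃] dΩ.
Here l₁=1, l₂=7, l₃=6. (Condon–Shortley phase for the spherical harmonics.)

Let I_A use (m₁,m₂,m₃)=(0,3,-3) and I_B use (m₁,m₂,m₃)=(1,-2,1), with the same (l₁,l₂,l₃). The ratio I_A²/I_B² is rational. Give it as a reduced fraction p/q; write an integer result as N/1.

l's match ⇒ only the (l;m) 3-j factors differ between A and B.
A: triangle coeff Δ(1,7,6) = 1/1365; Σ_t [1,1]: t=1:−1/2177280 = -1/2177280; (3j)²=8/273 [(1 7 6; 0 3 -3)], sign=+1
B: triangle coeff Δ(1,7,6) = 1/1365; Σ_t [0,0]: t=0:+1/1209600 = 1/1209600; (3j)²=12/455 [(1 7 6; 1 -2 1)], sign=-1
I_A²/I_B² = (8/273)/(12/455) = 10/9

10/9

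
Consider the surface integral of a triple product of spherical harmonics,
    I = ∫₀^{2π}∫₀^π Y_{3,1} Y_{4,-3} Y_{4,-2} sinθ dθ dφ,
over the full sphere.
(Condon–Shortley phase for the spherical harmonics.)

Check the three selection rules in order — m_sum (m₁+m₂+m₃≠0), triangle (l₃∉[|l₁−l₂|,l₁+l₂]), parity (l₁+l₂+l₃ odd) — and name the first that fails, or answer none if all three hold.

m_sum

m₁+m₂+m₃ = 1 − 3 − 2 = -4  ✗
triangle: |3−4|=1 ≤ l₃=4 ≤ 3+4=7
parity: l₁+l₂+l₃ = 11 is odd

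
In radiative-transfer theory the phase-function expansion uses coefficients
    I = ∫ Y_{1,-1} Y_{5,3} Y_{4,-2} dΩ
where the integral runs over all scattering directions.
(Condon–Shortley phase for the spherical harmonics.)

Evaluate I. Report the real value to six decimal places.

Rules hold: Σm=0, L=10 even, 4≤4≤6.
N = 3·11·9 = 297
Δ = 2!·0!·8!/11! = 1/495
Racah Σ t=1..1: t=1:−1/576 = -1/576
⇒ 3j(1 5 4; 0 0 0)² = 5/99, sgn -1
Racah Σ t=2..2: t=2:+1/2880 = 1/2880
⇒ 3j(1 5 4; -1 3 -2)² = 28/495, sgn +1
4πI² = N·(3j₀)²·(3jₘ)² = 28/33
I = -1·√(0.848485/4π) = -0.25984664

-0.259847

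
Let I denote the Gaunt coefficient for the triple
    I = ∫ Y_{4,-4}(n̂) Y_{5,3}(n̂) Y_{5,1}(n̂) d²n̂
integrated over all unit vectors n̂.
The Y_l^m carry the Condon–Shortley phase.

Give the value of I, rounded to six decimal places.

-0.168084

m-sum 0 ✓  L=14 even ✓  1≤5≤9 ✓
Π(2lᵢ+1) = 9×11×11 = 1089
triangle coeff Δ(4,5,5) = 1/3153150
Σ_t [0,4]: t=0:+1/69120 t=1:−1/1728 t=2:+1/576 t=3:−1/1728 t=4:+1/69120 = 7/11520
(3j)²=2/143 [(4 5 5; 0 0 0)], sign=-1
Σ_t [4,4]: t=4:+1/27648 = 1/27648
(3j)²=10/429 [(4 5 5; -4 3 1)], sign=+1
⇒ 4πI² = 60/169
I = (-1)√(60/169/(4π)) = -0.16808437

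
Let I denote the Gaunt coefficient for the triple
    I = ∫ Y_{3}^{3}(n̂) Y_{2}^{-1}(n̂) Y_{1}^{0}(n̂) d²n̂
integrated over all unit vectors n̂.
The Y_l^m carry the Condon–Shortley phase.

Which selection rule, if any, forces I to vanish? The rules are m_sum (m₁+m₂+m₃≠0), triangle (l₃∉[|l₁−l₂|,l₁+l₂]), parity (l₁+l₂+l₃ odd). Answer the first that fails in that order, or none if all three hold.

m_sum

m₁+m₂+m₃ = 3 − 1 + 0 = 2  ✗
triangle: |3−2|=1 ≤ l₃=1 ≤ 3+2=5
parity: l₁+l₂+l₃ = 6 is even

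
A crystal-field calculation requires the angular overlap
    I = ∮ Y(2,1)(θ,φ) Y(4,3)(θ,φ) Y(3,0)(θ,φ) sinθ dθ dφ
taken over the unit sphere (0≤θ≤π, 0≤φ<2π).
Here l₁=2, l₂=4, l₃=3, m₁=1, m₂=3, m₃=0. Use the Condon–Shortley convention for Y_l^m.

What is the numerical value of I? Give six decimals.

0.000000

1 + 3 + 0 = 4 ≠ 0: azimuthal integral kills it; I = 0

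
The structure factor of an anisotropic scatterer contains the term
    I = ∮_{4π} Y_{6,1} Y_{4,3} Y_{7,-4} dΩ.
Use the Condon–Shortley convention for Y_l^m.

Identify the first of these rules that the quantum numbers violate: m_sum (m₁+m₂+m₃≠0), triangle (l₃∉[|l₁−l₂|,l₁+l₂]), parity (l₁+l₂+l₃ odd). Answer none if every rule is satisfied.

Σmᵢ = 0  ✓
l₃∈[|l₁−l₂|,l₁+l₂]=[2,10], have l₃=7  ✓
Σlᵢ = 17 ⇒ odd  ✗

parity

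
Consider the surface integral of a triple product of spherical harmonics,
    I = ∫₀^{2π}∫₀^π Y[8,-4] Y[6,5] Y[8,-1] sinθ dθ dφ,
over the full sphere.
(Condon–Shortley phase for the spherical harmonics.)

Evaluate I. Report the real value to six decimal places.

0.096680

Checks pass: Σm=0; 22 even; l₃=8∈[2,14].
(2·8+1)(2·6+1)(2·8+1) = 3757
Δ: 6! 10! 6! / 23! → 1/13742520792
sum: t=0:+1/41803776000 t=1:−1/435456000 t=2:+1/39813120 t=3:−1/18662400 t=4:+1/39813120 t=5:−1/435456000 t=6:+1/41803776000 = -11/1393459200
3j²(8 6 8; 0 0 0) = Δ·Π!·Σ² = 600/96577  (sign -1)
sum: t=5:−1/2612736000 t=6:+1/1492992000 = 1/3483648000
3j²(8 6 8; -4 5 -1) = Δ·Π!·Σ² = 486/96577  (sign -1)
combine: 4πI² = 3757·600/96577·486/96577 = 291600/2482597
take √, sign +1: I = 0.09667979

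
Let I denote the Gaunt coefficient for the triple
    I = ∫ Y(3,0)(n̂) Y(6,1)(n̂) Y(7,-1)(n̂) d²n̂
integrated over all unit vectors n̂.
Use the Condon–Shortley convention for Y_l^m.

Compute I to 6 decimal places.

-0.127722

Checks pass: Σm=0; 16 even; l₃=7∈[3,9].
(2·3+1)(2·6+1)(2·7+1) = 1365
Δ: 2! 4! 10! / 17! → 1/2042040
sum: t=0:+1/207360 t=1:−1/57600 t=2:+1/207360 = -1/129600
3j²(3 6 7; 0 0 0) = Δ·Π!·Σ² = 168/12155  (sign +1)
sum: t=0:+1/362880 t=1:−1/69120 t=2:+1/172800 = -43/7257600
3j²(3 6 7; 0 1 -1) = Δ·Π!·Σ² = 1849/170170  (sign -1)
combine: 4πI² = 1365·168/12155·1849/170170 = 465948/2272985
take √, sign -1: I = -0.12772194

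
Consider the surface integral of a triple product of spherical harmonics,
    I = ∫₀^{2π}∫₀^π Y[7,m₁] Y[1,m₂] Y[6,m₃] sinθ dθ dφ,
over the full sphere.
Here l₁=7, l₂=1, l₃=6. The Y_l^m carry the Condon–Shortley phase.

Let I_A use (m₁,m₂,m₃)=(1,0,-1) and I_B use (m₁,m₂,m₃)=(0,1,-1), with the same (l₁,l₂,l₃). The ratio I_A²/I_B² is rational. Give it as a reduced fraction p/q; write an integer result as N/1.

16/7

Shared (l₁,l₂,l₃)=(7,1,6): N and (l;000)² cancel in I_A²/I_B².
A: Δ = 2!·12!·0!/15! = 1/1365; Racah Σ t=1..1: t=1:−1/604800 = -1/604800; ⇒ 3j(7 1 6; 1 0 -1)² = 16/455, sgn +1
B: Δ = 2!·12!·0!/15! = 1/1365; Racah Σ t=2..2: t=2:+1/1209600 = 1/1209600; ⇒ 3j(7 1 6; 0 1 -1)² = 1/65, sgn -1
I_A²/I_B² = (16/455)/(1/65) = 16/7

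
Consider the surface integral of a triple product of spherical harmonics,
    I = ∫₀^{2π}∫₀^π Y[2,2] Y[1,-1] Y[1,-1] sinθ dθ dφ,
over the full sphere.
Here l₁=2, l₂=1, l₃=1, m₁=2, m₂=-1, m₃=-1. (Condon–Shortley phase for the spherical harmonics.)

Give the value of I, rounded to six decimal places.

Rules hold: Σm=0, L=4 even, 1≤1≤3.
N = 5·3·3 = 45
Δ = 2!·2!·0!/5! = 1/30
Racah Σ t=1..1: t=1:−1/1 = -1/1
⇒ 3j(2 1 1; 0 0 0)² = 2/15, sgn +1
Racah Σ t=0..0: t=0:+1/4 = 1/4
⇒ 3j(2 1 1; 2 -1 -1)² = 1/5, sgn +1
4πI² = N·(3j₀)²·(3jₘ)² = 6/5
I = +1·√(1.2/4π) = 0.30901936

0.309019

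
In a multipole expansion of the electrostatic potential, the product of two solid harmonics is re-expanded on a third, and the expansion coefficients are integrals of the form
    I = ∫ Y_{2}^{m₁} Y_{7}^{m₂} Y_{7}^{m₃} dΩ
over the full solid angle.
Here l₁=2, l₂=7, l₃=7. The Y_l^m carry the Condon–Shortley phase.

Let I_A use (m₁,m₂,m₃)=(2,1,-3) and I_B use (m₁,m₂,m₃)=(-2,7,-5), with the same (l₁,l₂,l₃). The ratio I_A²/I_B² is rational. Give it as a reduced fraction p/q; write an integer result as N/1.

Same 2,7,7: normalisation and zero-m 3j drop out of the ratio.
A: Δ: 2! 2! 12! / 17! → 1/185640; sum: t=0:+1/3870720 = 1/3870720; 3j²(2 7 7; 2 1 -3) = Δ·Π!·Σ² = 135/6188  (sign +1)
B: Δ: 2! 2! 12! / 17! → 1/185640; sum: t=2:+1/1916006400 = 1/1916006400; 3j²(2 7 7; -2 7 -5) = Δ·Π!·Σ² = 1/340  (sign +1)
I_A²/I_B² = (135/6188)/(1/340) = 675/91

675/91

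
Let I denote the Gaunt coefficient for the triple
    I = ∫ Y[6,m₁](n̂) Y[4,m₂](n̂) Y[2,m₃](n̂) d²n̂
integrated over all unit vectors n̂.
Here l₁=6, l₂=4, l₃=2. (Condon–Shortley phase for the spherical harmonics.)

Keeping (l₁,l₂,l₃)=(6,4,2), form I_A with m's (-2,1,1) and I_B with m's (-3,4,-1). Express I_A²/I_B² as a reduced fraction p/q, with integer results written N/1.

Same 6,4,2: normalisation and zero-m 3j drop out of the ratio.
A: Δ: 8! 4! 0! / 13! → 1/6435; sum: t=5:−1/4320 = -1/4320; 3j²(6 4 2; -2 1 1) = Δ·Π!·Σ² = 224/6435  (sign +1)
B: Δ: 8! 4! 0! / 13! → 1/6435; sum: t=8:+1/241920 = 1/241920; 3j²(6 4 2; -3 4 -1) = Δ·Π!·Σ² = 1/715  (sign -1)
I_A²/I_B² = (224/6435)/(1/715) = 224/9

224/9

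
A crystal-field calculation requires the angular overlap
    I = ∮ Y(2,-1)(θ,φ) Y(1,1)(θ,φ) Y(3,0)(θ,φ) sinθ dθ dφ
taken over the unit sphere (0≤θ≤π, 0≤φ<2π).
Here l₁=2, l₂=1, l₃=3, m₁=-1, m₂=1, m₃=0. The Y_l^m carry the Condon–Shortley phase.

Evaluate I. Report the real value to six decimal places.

Rules hold: Σm=0, L=6 even, 1≤3≤3.
N = 5·3·7 = 105
Δ = 0!·4!·2!/7! = 1/105
Racah Σ t=0..0: t=0:+1/4 = 1/4
⇒ 3j(2 1 3; 0 0 0)² = 3/35, sgn -1
Racah Σ t=0..0: t=0:+1/12 = 1/12
⇒ 3j(2 1 3; -1 1 0)² = 1/35, sgn -1
4πI² = N·(3j₀)²·(3jₘ)² = 9/35
I = +1·√(0.257143/4π) = 0.14304817

0.143048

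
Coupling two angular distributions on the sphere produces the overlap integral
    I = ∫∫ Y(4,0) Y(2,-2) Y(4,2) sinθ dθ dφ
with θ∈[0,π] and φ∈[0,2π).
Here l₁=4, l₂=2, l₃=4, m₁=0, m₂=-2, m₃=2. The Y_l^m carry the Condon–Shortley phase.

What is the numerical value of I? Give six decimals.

-0.190365

m-sum 0 ✓  L=10 even ✓  2≤4≤6 ✓
Π(2lᵢ+1) = 9×5×9 = 405
triangle coeff Δ(4,2,4) = 1/13860
Σ_t [0,2]: t=0:+1/192 t=1:−1/36 t=2:+1/192 = -5/288
(3j)²=20/693 [(4 2 4; 0 0 0)], sign=-1
Σ_t [0,0]: t=0:+1/192 = 1/192
(3j)²=3/77 [(4 2 4; 0 -2 2)], sign=+1
⇒ 4πI² = 2700/5929
I = (-1)√(2700/5929/(4π)) = -0.19036462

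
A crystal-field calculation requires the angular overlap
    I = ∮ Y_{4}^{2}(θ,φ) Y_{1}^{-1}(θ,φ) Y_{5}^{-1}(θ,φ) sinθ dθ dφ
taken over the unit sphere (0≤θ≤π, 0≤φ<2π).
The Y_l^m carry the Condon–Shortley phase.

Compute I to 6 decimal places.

m-sum 0 ✓  L=10 even ✓  3≤5≤5 ✓
Π(2lᵢ+1) = 9×3×11 = 297
triangle coeff Δ(4,1,5) = 1/495
Σ_t [0,0]: t=0:+1/576 = 1/576
(3j)²=5/99 [(4 1 5; 0 0 0)], sign=-1
Σ_t [0,0]: t=0:+1/2880 = 1/2880
(3j)²=2/165 [(4 1 5; 2 -1 -1)], sign=+1
⇒ 4πI² = 2/11
I = (-1)√(2/11/(4π)) = -0.12028562

-0.120286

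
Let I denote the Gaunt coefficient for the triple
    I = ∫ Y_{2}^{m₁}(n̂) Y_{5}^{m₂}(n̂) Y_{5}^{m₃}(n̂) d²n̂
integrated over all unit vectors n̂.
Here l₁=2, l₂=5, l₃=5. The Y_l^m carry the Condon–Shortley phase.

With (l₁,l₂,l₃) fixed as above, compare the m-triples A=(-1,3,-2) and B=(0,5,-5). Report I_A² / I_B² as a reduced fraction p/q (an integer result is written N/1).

Same 2,5,5: normalisation and zero-m 3j drop out of the ratio.
A: Δ: 2! 2! 8! / 13! → 1/38610; sum: t=1:−1/10080 t=2:+1/2880 = 1/4032; 3j²(2 5 5; -1 3 -2) = Δ·Π!·Σ² = 10/429  (sign -1)
B: Δ: 2! 2! 8! / 13! → 1/38610; sum: t=2:+1/161280 = 1/161280; 3j²(2 5 5; 0 5 -5) = Δ·Π!·Σ² = 15/286  (sign +1)
I_A²/I_B² = (10/429)/(15/286) = 4/9

4/9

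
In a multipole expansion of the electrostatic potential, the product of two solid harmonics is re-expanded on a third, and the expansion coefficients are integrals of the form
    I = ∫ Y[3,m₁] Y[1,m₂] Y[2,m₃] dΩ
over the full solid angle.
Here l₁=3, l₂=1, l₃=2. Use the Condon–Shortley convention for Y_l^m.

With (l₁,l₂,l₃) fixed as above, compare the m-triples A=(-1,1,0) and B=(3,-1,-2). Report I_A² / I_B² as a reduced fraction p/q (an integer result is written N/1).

Shared (l₁,l₂,l₃)=(3,1,2): N and (l;000)² cancel in I_A²/I_B².
A: Δ = 2!·4!·0!/7! = 1/105; Racah Σ t=2..2: t=2:+1/8 = 1/8; ⇒ 3j(3 1 2; -1 1 0)² = 2/35, sgn +1
B: Δ = 2!·4!·0!/7! = 1/105; Racah Σ t=0..0: t=0:+1/48 = 1/48; ⇒ 3j(3 1 2; 3 -1 -2)² = 1/7, sgn +1
I_A²/I_B² = (2/35)/(1/7) = 2/5

2/5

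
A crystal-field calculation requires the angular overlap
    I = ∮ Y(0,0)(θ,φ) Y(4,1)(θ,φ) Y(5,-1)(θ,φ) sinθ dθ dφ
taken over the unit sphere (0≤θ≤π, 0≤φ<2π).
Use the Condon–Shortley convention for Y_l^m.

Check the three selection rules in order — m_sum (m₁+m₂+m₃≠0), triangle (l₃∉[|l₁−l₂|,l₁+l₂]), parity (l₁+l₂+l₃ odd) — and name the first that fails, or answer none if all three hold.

m₁+m₂+m₃ = 0 + 1 − 1 = 0  ✓
triangle: |0−4|=4 ≤ l₃=5 ≤ 0+4=4  ✗
parity: l₁+l₂+l₃ = 9 is odd

triangle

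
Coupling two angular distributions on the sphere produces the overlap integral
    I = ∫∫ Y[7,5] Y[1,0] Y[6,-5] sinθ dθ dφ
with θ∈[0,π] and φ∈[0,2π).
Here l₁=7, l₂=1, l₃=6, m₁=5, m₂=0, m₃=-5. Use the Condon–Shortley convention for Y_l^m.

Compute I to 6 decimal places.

-0.171413

Rules hold: Σm=0, L=14 even, 6≤6≤8.
N = 15·3·13 = 585
Δ = 2!·12!·0!/15! = 1/1365
Racah Σ t=1..1: t=1:−1/518400 = -1/518400
⇒ 3j(7 1 6; 0 0 0)² = 7/195, sgn -1
Racah Σ t=1..1: t=1:−1/39916800 = -1/39916800
⇒ 3j(7 1 6; 5 0 -5)² = 8/455, sgn +1
4πI² = N·(3j₀)²·(3jₘ)² = 24/65
I = -1·√(0.369231/4π) = -0.17141310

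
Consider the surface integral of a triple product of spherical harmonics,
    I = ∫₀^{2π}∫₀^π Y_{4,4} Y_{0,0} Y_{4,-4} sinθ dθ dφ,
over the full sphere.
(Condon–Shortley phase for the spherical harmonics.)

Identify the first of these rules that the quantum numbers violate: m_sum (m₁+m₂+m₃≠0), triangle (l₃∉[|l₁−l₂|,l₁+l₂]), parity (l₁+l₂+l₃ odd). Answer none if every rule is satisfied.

none

m₁+m₂+m₃ = 4 + 0 − 4 = 0  ✓
triangle: |4−0|=4 ≤ l₃=4 ≤ 4+0=4  ✓
parity: l₁+l₂+l₃ = 8 is even  ✓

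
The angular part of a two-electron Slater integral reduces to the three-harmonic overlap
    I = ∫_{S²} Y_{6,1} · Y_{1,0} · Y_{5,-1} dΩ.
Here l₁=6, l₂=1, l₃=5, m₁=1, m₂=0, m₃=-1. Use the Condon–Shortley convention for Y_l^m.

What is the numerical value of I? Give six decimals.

Rules hold: Σm=0, L=12 even, 5≤5≤7.
N = 13·3·11 = 429
Δ = 2!·10!·0!/13! = 1/858
Racah Σ t=1..1: t=1:−1/14400 = -1/14400
⇒ 3j(6 1 5; 0 0 0)² = 6/143, sgn +1
Racah Σ t=1..1: t=1:−1/17280 = -1/17280
⇒ 3j(6 1 5; 1 0 -1)² = 35/858, sgn -1
4πI² = N·(3j₀)²·(3jₘ)² = 105/143
I = -1·√(0.734266/4π) = -0.24172507

-0.241725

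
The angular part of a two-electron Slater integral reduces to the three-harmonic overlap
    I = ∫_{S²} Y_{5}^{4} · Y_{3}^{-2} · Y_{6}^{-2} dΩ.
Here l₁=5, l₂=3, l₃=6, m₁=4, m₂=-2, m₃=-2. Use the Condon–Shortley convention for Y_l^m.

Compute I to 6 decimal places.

-0.139560

Checks pass: Σm=0; 14 even; l₃=6∈[2,8].
(2·5+1)(2·3+1)(2·6+1) = 1001
Δ: 2! 8! 4! / 15! → 1/675675
sum: t=0:+1/8640 t=1:−1/2304 t=2:+1/8640 = -7/34560
3j²(5 3 6; 0 0 0) = Δ·Π!·Σ² = 7/429  (sign -1)
sum: t=0:+1/60480 t=1:−1/967680 = 1/64512
3j²(5 3 6; 4 -2 -2) = Δ·Π!·Σ² = 15/1001  (sign +1)
combine: 4πI² = 1001·7/429·15/1001 = 35/143
take √, sign -1: I = -0.13956004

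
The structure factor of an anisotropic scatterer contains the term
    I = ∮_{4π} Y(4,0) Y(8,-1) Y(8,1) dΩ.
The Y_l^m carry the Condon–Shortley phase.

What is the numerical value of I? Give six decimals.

m-sum 0 ✓  L=20 even ✓  4≤8≤12 ✓
Π(2lᵢ+1) = 9×17×17 = 2601
triangle coeff Δ(4,8,8) = 1/185175900
Σ_t [0,4]: t=0:+1/557383680 t=1:−1/21772800 t=2:+1/8294400 t=3:−1/21772800 t=4:+1/557383680 = 1/30965760
(3j)²=36/4199 [(4 8 8; 0 0 0)], sign=+1
Σ_t [0,4]: t=0:+1/348364800 t=1:−1/18662400 t=2:+1/9676800 t=3:−1/34836480 t=4:+1/1254113280 = 31/1254113280
(3j)²=961/151164 [(4 8 8; 0 -1 1)], sign=-1
⇒ 4πI² = 8649/61009
I = (-1)√(8649/61009/(4π)) = -0.10621383

-0.106214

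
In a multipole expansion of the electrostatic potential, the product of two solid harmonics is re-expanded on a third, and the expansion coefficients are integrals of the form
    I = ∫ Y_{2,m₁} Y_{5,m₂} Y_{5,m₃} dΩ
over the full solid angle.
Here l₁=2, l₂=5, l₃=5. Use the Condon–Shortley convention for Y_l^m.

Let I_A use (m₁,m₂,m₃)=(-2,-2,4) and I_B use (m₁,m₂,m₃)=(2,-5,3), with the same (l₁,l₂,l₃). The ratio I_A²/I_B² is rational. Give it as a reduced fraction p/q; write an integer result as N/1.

12/5

Shared (l₁,l₂,l₃)=(2,5,5): N and (l;000)² cancel in I_A²/I_B².
A: Δ = 2!·2!·8!/13! = 1/38610; Racah Σ t=2..2: t=2:+1/20160 = 1/20160; ⇒ 3j(2 5 5; -2 -2 4)² = 12/715, sgn -1
B: Δ = 2!·2!·8!/13! = 1/38610; Racah Σ t=0..0: t=0:+1/161280 = 1/161280; ⇒ 3j(2 5 5; 2 -5 3)² = 1/143, sgn +1
I_A²/I_B² = (12/715)/(1/143) = 12/5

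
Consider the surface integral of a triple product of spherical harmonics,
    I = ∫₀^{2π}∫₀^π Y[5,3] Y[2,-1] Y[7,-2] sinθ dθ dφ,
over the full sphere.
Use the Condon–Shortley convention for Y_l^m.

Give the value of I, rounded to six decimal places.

0.107507

Rules hold: Σm=0, L=14 even, 3≤7≤7.
N = 11·5·15 = 825
Δ = 0!·10!·4!/15! = 1/15015
Racah Σ t=0..0: t=0:+1/57600 = 1/57600
⇒ 3j(5 2 7; 0 0 0)² = 21/715, sgn -1
Racah Σ t=0..0: t=0:+1/483840 = 1/483840
⇒ 3j(5 2 7; 3 -1 -2)² = 6/1001, sgn -1
4πI² = N·(3j₀)²·(3jₘ)² = 270/1859
I = +1·√(0.145239/4π) = 0.10750713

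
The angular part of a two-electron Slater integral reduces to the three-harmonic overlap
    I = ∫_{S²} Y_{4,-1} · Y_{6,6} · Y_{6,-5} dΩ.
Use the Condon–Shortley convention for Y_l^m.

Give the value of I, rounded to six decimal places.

Checks pass: Σm=0; 16 even; l₃=6∈[2,10].
(2·4+1)(2·6+1)(2·6+1) = 1521
Δ: 4! 4! 8! / 17! → 1/15315300
sum: t=0:+1/829440 t=1:−1/25920 t=2:+1/9216 t=3:−1/25920 t=4:+1/829440 = 7/207360
3j²(4 6 6; 0 0 0) = Δ·Π!·Σ² = 28/2431  (sign +1)
sum: t=4:+1/5806080 = 1/5806080
3j²(4 6 6; -1 6 -5) = Δ·Π!·Σ² = 165/6188  (sign -1)
combine: 4πI² = 1521·28/2431·165/6188 = 135/289
take √, sign -1: I = -0.19280266

-0.192803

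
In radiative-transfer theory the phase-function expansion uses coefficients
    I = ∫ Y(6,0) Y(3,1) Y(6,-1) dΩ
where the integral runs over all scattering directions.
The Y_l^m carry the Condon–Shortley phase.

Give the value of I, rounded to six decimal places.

L=15 odd ⇒ parity kills the (l;000) factor ⇒ I = 0

0.000000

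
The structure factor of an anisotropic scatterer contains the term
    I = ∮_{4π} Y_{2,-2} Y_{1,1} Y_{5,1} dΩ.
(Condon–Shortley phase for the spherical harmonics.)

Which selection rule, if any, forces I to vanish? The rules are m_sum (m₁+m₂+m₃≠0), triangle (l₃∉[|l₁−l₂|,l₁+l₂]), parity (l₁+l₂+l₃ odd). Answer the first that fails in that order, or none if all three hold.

m₁+m₂+m₃ = -2 + 1 + 1 = 0  ✓
triangle: |2−1|=1 ≤ l₃=5 ≤ 2+1=3  ✗
parity: l₁+l₂+l₃ = 8 is even

triangle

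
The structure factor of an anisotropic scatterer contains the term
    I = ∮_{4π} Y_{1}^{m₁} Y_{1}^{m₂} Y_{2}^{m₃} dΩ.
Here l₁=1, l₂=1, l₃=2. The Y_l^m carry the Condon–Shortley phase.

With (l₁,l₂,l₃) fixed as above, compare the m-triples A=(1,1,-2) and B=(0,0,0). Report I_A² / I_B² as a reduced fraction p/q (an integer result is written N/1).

3/2

Shared (l₁,l₂,l₃)=(1,1,2): N and (l;000)² cancel in I_A²/I_B².
A: Δ = 0!·2!·2!/5! = 1/30; Racah Σ t=0..0: t=0:+1/4 = 1/4; ⇒ 3j(1 1 2; 1 1 -2)² = 1/5, sgn +1
B: Δ = 0!·2!·2!/5! = 1/30; Racah Σ t=0..0: t=0:+1/1 = 1/1; ⇒ 3j(1 1 2; 0 0 0)² = 2/15, sgn +1
I_A²/I_B² = (1/5)/(2/15) = 3/2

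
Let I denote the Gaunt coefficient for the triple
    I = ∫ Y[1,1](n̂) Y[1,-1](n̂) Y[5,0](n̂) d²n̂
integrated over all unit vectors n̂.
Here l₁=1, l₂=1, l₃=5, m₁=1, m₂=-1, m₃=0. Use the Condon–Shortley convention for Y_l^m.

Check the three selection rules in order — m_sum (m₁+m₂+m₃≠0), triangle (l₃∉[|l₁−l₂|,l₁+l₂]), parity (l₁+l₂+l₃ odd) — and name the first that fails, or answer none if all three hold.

Σmᵢ = 0  ✓
l₃∈[|l₁−l₂|,l₁+l₂]=[0,2], have l₃=5  ✗
Σlᵢ = 7 ⇒ odd

triangle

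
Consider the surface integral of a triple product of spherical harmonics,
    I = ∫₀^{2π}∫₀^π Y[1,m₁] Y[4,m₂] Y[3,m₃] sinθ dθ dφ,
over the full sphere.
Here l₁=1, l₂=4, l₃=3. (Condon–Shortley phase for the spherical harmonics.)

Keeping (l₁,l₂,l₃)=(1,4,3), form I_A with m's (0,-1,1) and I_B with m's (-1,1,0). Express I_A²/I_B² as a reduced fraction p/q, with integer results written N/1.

Shared (l₁,l₂,l₃)=(1,4,3): N and (l;000)² cancel in I_A²/I_B².
A: Δ = 2!·0!·6!/9! = 1/252; Racah Σ t=1..1: t=1:−1/48 = -1/48; ⇒ 3j(1 4 3; 0 -1 1)² = 5/84, sgn -1
B: Δ = 2!·0!·6!/9! = 1/252; Racah Σ t=2..2: t=2:+1/72 = 1/72; ⇒ 3j(1 4 3; -1 1 0)² = 5/126, sgn -1
I_A²/I_B² = (5/84)/(5/126) = 3/2

3/2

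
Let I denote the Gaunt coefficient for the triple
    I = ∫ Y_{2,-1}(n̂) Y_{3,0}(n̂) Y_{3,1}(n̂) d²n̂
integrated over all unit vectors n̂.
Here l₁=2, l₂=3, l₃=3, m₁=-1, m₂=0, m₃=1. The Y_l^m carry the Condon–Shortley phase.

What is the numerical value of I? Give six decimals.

Rules hold: Σm=0, L=8 even, 1≤3≤5.
N = 5·7·7 = 245
Δ = 2!·2!·4!/9! = 1/3780
Racah Σ t=0..2: t=0:+1/24 t=1:−1/4 t=2:+1/24 = -1/6
⇒ 3j(2 3 3; 0 0 0)² = 4/105, sgn +1
Racah Σ t=1..2: t=1:−1/8 t=2:+1/12 = -1/24
⇒ 3j(2 3 3; -1 0 1)² = 1/210, sgn -1
4πI² = N·(3j₀)²·(3jₘ)² = 2/45
I = -1·√(0.0444444/4π) = -0.05947080

-0.059471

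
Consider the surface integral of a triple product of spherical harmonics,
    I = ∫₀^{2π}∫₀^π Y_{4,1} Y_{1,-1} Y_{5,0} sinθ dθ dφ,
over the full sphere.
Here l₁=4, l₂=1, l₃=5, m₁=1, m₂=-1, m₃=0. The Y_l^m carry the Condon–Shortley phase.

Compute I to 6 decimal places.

0.155288

Rules hold: Σm=0, L=10 even, 3≤5≤5.
N = 9·3·11 = 297
Δ = 0!·8!·2!/11! = 1/495
Racah Σ t=0..0: t=0:+1/576 = 1/576
⇒ 3j(4 1 5; 0 0 0)² = 5/99, sgn -1
Racah Σ t=0..0: t=0:+1/1440 = 1/1440
⇒ 3j(4 1 5; 1 -1 0)² = 2/99, sgn -1
4πI² = N·(3j₀)²·(3jₘ)² = 10/33
I = +1·√(0.30303/4π) = 0.15528807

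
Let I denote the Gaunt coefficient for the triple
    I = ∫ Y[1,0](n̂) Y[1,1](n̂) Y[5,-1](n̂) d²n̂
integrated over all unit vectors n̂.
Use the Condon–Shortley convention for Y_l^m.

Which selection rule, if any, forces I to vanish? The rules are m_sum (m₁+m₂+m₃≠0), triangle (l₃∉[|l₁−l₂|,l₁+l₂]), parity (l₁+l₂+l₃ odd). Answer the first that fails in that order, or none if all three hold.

triangle

azimuthal sum: 0 + 1 − 1 = 0  ✓
0 ≤ 5 ≤ 2 (triangle on l)  ✗
L = 1 + 1 + 5 = 7 (odd)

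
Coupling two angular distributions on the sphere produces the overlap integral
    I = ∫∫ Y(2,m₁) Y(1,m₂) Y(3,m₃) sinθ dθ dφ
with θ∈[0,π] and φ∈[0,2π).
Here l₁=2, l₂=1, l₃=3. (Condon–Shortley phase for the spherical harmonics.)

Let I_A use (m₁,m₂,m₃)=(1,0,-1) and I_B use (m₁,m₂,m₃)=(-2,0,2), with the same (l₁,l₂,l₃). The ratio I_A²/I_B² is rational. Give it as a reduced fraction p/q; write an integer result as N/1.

Shared (l₁,l₂,l₃)=(2,1,3): N and (l;000)² cancel in I_A²/I_B².
A: Δ = 0!·4!·2!/7! = 1/105; Racah Σ t=0..0: t=0:+1/6 = 1/6; ⇒ 3j(2 1 3; 1 0 -1)² = 8/105, sgn +1
B: Δ = 0!·4!·2!/7! = 1/105; Racah Σ t=0..0: t=0:+1/24 = 1/24; ⇒ 3j(2 1 3; -2 0 2)² = 1/21, sgn -1
I_A²/I_B² = (8/105)/(1/21) = 8/5

8/5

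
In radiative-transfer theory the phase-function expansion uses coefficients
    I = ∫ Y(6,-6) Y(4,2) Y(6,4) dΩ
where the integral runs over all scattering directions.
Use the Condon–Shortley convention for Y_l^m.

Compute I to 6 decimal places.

0.174397

m-sum 0 ✓  L=16 even ✓  2≤6≤10 ✓
Π(2lᵢ+1) = 13×9×13 = 1521
triangle coeff Δ(6,4,6) = 1/15315300
Σ_t [0,4]: t=0:+1/829440 t=1:−1/25920 t=2:+1/9216 t=3:−1/25920 t=4:+1/829440 = 7/207360
(3j)²=28/2431 [(6 4 6; 0 0 0)], sign=+1
Σ_t [4,4]: t=4:+1/3870720 = 1/3870720
(3j)²=135/6188 [(6 4 6; -6 2 4)], sign=+1
⇒ 4πI² = 1215/3179
I = (+1)√(1215/3179/(4π)) = 0.17439657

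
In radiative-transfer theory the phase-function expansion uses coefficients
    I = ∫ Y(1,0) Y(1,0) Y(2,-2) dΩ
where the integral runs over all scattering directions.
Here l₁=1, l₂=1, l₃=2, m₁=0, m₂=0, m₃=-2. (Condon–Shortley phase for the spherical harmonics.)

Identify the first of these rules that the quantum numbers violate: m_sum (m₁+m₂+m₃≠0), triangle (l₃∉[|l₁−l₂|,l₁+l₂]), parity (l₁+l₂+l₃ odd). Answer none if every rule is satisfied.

azimuthal sum: 0 + 0 − 2 = -2  ✗
0 ≤ 2 ≤ 2 (triangle on l)
L = 1 + 1 + 2 = 4 (even)

m_sum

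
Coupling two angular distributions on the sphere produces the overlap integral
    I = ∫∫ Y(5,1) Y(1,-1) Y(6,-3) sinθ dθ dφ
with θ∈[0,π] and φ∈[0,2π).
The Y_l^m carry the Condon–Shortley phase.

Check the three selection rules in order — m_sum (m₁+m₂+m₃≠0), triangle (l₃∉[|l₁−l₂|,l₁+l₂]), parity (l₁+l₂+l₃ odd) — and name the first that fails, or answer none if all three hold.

m_sum

Σmᵢ = -3  ✗
l₃∈[|l₁−l₂|,l₁+l₂]=[4,6], have l₃=6
Σlᵢ = 12 ⇒ even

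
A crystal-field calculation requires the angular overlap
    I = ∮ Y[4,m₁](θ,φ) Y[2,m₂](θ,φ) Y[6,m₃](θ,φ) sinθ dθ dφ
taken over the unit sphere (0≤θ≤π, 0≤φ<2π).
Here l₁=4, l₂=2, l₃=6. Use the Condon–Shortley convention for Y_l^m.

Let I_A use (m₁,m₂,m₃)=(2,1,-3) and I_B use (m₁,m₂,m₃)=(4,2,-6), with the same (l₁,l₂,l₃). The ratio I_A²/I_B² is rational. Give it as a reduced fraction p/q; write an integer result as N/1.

28/55

Shared (l₁,l₂,l₃)=(4,2,6): N and (l;000)² cancel in I_A²/I_B².
A: Δ = 0!·8!·4!/13! = 1/6435; Racah Σ t=0..0: t=0:+1/8640 = 1/8640; ⇒ 3j(4 2 6; 2 1 -3)² = 28/715, sgn -1
B: Δ = 0!·8!·4!/13! = 1/6435; Racah Σ t=0..0: t=0:+1/967680 = 1/967680; ⇒ 3j(4 2 6; 4 2 -6)² = 1/13, sgn +1
I_A²/I_B² = (28/715)/(1/13) = 28/55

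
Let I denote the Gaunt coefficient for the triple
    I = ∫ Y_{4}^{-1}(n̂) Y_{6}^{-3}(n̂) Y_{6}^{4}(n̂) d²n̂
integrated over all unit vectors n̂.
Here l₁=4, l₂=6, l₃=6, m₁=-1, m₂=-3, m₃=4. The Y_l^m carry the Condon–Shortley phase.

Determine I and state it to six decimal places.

m-sum 0 ✓  L=16 even ✓  2≤6≤10 ✓
Π(2lᵢ+1) = 9×13×13 = 1521
triangle coeff Δ(4,6,6) = 1/15315300
Σ_t [0,4]: t=0:+1/829440 t=1:−1/25920 t=2:+1/9216 t=3:−1/25920 t=4:+1/829440 = 7/207360
(3j)²=28/2431 [(4 6 6; 0 0 0)], sign=+1
Σ_t [1,3]: t=1:−1/207360 t=2:+1/120960 t=3:−1/967680 = 1/414720
(3j)²=21/4862 [(4 6 6; -1 -3 4)], sign=+1
⇒ 4πI² = 2646/34969
I = (+1)√(2646/34969/(4π)) = 0.07759762

0.077598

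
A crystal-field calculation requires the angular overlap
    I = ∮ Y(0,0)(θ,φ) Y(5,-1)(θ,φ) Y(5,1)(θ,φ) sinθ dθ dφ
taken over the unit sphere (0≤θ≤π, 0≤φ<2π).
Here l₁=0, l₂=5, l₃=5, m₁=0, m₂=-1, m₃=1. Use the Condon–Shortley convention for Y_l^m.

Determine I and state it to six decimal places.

Rules hold: Σm=0, L=10 even, 5≤5≤5.
N = 1·11·11 = 121
Δ = 0!·0!·10!/11! = 1/11
Racah Σ t=0..0: t=0:+1/14400 = 1/14400
⇒ 3j(0 5 5; 0 0 0)² = 1/11, sgn -1
Racah Σ t=0..0: t=0:+1/17280 = 1/17280
⇒ 3j(0 5 5; 0 -1 1)² = 1/11, sgn +1
4πI² = N·(3j₀)²·(3jₘ)² = 1/1
I = -1·√(1/4π) = -0.28209479

-0.282095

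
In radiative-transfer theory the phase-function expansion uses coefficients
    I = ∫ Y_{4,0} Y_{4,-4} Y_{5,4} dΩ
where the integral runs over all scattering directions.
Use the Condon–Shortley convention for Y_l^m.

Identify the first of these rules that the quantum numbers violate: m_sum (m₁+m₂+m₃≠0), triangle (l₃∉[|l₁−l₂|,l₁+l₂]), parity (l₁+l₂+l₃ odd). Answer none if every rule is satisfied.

parity

azimuthal sum: 0 − 4 + 4 = 0  ✓
0 ≤ 5 ≤ 8 (triangle on l)  ✓
L = 4 + 4 + 5 = 13 (odd)  ✗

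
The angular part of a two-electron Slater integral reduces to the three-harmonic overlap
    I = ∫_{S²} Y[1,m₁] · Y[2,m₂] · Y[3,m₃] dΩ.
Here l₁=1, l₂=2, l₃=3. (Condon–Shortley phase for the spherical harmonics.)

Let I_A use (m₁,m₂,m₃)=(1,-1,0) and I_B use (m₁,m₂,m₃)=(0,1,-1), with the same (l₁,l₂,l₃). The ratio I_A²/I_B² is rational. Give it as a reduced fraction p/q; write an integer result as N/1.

3/8

Shared (l₁,l₂,l₃)=(1,2,3): N and (l;000)² cancel in I_A²/I_B².
A: Δ = 0!·2!·4!/7! = 1/105; Racah Σ t=0..0: t=0:+1/12 = 1/12; ⇒ 3j(1 2 3; 1 -1 0)² = 1/35, sgn -1
B: Δ = 0!·2!·4!/7! = 1/105; Racah Σ t=0..0: t=0:+1/6 = 1/6; ⇒ 3j(1 2 3; 0 1 -1)² = 8/105, sgn +1
I_A²/I_B² = (1/35)/(8/105) = 3/8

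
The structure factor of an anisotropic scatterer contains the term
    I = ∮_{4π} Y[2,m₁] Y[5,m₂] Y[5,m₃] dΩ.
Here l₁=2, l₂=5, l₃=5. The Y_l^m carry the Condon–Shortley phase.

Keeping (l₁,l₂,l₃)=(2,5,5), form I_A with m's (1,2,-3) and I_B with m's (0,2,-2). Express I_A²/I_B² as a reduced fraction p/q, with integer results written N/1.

25/9

l's match ⇒ only the (l;m) 3-j factors differ between A and B.
A: triangle coeff Δ(2,5,5) = 1/38610; Σ_t [0,1]: t=0:+1/10080 t=1:−1/2880 = -1/4032; (3j)²=10/429 [(2 5 5; 1 2 -3)], sign=-1
B: triangle coeff Δ(2,5,5) = 1/38610; Σ_t [0,2]: t=0:+1/20160 t=1:−1/1440 t=2:+1/2880 = -1/3360; (3j)²=6/715 [(2 5 5; 0 2 -2)], sign=+1
I_A²/I_B² = (10/429)/(6/715) = 25/9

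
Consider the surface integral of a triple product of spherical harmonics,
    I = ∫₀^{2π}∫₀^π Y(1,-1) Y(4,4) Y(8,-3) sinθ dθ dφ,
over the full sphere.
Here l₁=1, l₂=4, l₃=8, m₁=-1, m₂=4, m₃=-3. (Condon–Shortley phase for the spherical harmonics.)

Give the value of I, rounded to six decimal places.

0.000000

l₃=8 ∉ [3,5] — triangle fails ⇒ I = 0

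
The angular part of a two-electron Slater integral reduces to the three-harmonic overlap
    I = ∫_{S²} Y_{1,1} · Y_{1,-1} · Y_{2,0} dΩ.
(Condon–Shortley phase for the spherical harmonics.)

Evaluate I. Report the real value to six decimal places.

0.126157

Rules hold: Σm=0, L=4 even, 0≤2≤2.
N = 3·3·5 = 45
Δ = 0!·2!·2!/5! = 1/30
Racah Σ t=0..0: t=0:+1/1 = 1/1
⇒ 3j(1 1 2; 0 0 0)² = 2/15, sgn +1
Racah Σ t=0..0: t=0:+1/4 = 1/4
⇒ 3j(1 1 2; 1 -1 0)² = 1/30, sgn +1
4πI² = N·(3j₀)²·(3jₘ)² = 1/5
I = +1·√(0.2/4π) = 0.12615663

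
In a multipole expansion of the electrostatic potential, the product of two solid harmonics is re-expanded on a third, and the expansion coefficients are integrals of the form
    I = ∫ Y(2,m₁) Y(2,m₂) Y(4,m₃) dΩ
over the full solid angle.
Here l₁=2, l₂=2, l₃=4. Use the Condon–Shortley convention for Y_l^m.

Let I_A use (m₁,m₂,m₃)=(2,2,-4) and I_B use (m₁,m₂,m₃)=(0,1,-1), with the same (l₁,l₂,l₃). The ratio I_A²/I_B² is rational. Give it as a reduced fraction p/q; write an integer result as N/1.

7/3

l's match ⇒ only the (l;m) 3-j factors differ between A and B.
A: triangle coeff Δ(2,2,4) = 1/630; Σ_t [0,0]: t=0:+1/576 = 1/576; (3j)²=1/9 [(2 2 4; 2 2 -4)], sign=+1
B: triangle coeff Δ(2,2,4) = 1/630; Σ_t [0,0]: t=0:+1/24 = 1/24; (3j)²=1/21 [(2 2 4; 0 1 -1)], sign=-1
I_A²/I_B² = (1/9)/(1/21) = 7/3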